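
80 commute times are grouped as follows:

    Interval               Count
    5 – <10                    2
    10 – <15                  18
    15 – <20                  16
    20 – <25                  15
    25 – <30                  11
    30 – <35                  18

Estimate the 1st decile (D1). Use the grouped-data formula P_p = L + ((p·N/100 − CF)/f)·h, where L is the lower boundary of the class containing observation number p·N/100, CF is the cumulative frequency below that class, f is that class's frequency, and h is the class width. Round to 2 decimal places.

11.67

N = 80; target position k = 10/100 · 80 = 8.
Cumulative frequencies: 2, 20, 36, 51, 62, 80.
Observation 8 falls in the class 10 – <15.
L = 10, CF = 2, f = 18, h = 5.
P10 = 10 + ((8 − 2)/18)·5 = 10 + 1.66667 = 11.6667.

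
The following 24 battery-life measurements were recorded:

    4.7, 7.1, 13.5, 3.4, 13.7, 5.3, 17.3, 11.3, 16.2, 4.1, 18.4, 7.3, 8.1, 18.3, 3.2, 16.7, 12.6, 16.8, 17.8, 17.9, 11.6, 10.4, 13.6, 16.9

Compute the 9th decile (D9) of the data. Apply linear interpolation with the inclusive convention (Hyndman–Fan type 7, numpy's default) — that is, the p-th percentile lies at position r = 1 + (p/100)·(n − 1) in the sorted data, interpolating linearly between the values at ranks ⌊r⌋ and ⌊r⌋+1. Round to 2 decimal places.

17.87

Sorted: 3.2, 3.4, 4.1, 4.7, 5.3, 7.1, 7.3, 8.1, 10.4, 11.3, 11.6, 12.6, 13.5, 13.6, 13.7, 16.2, 16.7, 16.8, 16.9, 17.3, 17.8, 17.9, 18.3, 18.4.
n = 24.
r = 1 + (90/100)·(24 − 1) = 1 + 20.7 = 21.7.
Rank 21 is 17.8 and rank 22 is 17.9.
Interpolate: 17.8 + 0.7·(17.9 − 17.8) = 17.8 + 0.7·0.1 = 17.87.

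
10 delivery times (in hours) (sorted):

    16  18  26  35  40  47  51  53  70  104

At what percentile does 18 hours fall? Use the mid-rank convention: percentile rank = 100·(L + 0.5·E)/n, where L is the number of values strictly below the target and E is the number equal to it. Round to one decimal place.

Count below 18: L = 1; count equal: E = 1; n = 10.
Percentile rank = 100·(1 + 0.5·1)/10 = 100·1.5/10 = 15.

15.0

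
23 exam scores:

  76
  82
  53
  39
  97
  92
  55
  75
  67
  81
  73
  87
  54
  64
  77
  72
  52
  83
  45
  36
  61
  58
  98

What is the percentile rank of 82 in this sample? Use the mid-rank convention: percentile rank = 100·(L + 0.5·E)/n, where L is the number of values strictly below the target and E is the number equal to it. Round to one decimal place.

Sorted: 36, 39, 45, 52, 53, 54, 55, 58, 61, 64, 67, 72, 73, 75, 76, 77, 81, 82, 83, 87, 92, 97, 98.
Count below 82: L = 17; count equal: E = 1; n = 23.
Percentile rank = 100·(17 + 0.5·1)/23 = 100·17.5/23 = 76.09.

76.1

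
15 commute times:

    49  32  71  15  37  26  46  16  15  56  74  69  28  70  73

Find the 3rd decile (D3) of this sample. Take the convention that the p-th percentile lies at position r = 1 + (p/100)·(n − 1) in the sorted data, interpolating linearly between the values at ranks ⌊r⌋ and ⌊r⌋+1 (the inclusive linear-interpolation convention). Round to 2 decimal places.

28.80

Sorted: 15, 15, 16, 26, 28, 32, 37, 46, 49, 56, 69, 70, 71, 73, 74.
n = 15.
r = 1 + (30/100)·(15 − 1) = 1 + 4.2 = 5.2.
Rank 5 is 28 and rank 6 is 32.
Interpolate: 28 + 0.2·(32 − 28) = 28 + 0.2·4 = 28.8.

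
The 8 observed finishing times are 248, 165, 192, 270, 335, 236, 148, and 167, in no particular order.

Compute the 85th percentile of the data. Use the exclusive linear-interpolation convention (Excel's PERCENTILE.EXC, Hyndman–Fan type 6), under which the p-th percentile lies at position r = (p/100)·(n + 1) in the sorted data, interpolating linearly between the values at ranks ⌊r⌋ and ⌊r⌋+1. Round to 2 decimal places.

Sorted: 148, 165, 167, 192, 236, 248, 270, 335.
n = 8.
r = (85/100)·(8 + 1) = 7.65.
Rank 7 is 270 and rank 8 is 335.
Interpolate: 270 + 0.65·(335 − 270) = 270 + 0.65·65 = 312.25.

312.25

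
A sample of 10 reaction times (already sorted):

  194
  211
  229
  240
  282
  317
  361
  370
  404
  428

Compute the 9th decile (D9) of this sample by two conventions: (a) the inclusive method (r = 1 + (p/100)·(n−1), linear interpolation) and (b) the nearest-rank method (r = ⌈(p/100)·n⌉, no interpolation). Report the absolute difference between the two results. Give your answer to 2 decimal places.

2.40

n = 10.
(a) r = 9.1; between ranks 9 (404) and 10 (428): 406.4.
(b) the nearest-rank method: rank 9 → 404.
|406.4 − 404| = 2.4.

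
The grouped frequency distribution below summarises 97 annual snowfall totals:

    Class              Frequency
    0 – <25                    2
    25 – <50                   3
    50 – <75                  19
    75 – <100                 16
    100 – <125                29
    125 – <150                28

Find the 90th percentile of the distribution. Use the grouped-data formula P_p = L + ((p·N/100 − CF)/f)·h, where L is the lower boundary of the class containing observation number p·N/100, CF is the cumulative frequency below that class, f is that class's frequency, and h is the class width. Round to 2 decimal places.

141.34

N = 97; target position k = 90/100 · 97 = 87.3.
Cumulative frequencies: 2, 5, 24, 40, 69, 97.
Observation 87.3 falls in the class 125 – <150.
L = 125, CF = 69, f = 28, h = 25.
P90 = 125 + ((87.3 − 69)/28)·25 = 125 + 16.3393 = 141.339.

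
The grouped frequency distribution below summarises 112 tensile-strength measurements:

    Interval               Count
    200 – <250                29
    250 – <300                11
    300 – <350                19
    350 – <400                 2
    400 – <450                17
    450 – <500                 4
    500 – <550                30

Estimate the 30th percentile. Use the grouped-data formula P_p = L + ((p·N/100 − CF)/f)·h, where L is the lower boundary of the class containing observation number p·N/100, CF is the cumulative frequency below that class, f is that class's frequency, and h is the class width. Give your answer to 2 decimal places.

N = 112; target position k = 30/100 · 112 = 33.6.
Cumulative frequencies: 29, 40, 59, 61, 78, 82, 112.
Observation 33.6 falls in the class 250 – <300.
L = 250, CF = 29, f = 11, h = 50.
P30 = 250 + ((33.6 − 29)/11)·50 = 250 + 20.9091 = 270.909.

270.91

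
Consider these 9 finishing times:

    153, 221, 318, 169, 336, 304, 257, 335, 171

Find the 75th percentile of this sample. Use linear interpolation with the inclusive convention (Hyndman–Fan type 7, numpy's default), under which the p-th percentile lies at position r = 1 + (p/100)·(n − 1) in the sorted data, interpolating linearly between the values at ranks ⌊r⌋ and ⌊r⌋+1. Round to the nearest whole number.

Sorted: 153, 169, 171, 221, 257, 304, 318, 335, 336.
n = 9.
r = 1 + (75/100)·(9 − 1) = 1 + 6 = 7.
r is an integer, so P75 is the value at rank 7: 318.

318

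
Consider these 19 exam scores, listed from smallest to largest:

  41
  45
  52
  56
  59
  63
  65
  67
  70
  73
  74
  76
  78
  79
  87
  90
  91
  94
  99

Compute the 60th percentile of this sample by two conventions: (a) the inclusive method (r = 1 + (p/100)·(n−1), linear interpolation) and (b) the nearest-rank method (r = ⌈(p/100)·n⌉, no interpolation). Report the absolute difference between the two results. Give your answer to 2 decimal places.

n = 19.
(a) r = 11.8; between ranks 11 (74) and 12 (76): 75.6.
(b) the nearest-rank method: rank 12 → 76.
|75.6 − 76| = 0.4.

0.40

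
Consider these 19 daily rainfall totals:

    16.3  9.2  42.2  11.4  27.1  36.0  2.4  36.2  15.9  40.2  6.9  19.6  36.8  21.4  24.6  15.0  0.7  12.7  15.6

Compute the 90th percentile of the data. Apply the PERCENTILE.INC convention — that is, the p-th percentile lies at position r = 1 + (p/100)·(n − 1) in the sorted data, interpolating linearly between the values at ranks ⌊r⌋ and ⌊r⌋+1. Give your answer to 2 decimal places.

37.48

Sorted: 0.7, 2.4, 6.9, 9.2, 11.4, 12.7, 15.0, 15.6, 15.9, 16.3, 19.6, 21.4, 24.6, 27.1, 36.0, 36.2, 36.8, 40.2, 42.2.
n = 19.
r = 1 + (90/100)·(19 − 1) = 1 + 16.2 = 17.2.
Rank 17 is 36.8 and rank 18 is 40.2.
Interpolate: 36.8 + 0.2·(40.2 − 36.8) = 36.8 + 0.2·3.4 = 37.48.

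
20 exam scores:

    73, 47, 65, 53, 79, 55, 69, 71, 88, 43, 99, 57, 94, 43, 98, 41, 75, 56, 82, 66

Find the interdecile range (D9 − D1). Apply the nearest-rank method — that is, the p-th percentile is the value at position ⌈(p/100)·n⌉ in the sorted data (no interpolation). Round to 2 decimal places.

Sorted: 41, 43, 43, 47, 53, 55, 56, 57, 65, 66, 69, 71, 73, 75, 79, 82, 88, 94, 98, 99.
n = 20.
P10: rank ⌈10/100·20⌉ = 2 → 43.
P90: rank ⌈90/100·20⌉ = 18 → 94.
Difference: 94 − 43 = 51.

51.00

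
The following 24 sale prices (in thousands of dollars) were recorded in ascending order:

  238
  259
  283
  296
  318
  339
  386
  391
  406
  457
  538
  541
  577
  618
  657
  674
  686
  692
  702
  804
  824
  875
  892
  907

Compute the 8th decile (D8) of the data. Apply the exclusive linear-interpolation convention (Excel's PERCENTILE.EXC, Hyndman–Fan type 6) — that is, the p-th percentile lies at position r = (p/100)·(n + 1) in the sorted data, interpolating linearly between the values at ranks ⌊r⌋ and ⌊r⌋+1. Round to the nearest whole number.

n = 24.
r = (80/100)·(24 + 1) = 20.
r is an integer, so P80 is the value at rank 20: 804.

804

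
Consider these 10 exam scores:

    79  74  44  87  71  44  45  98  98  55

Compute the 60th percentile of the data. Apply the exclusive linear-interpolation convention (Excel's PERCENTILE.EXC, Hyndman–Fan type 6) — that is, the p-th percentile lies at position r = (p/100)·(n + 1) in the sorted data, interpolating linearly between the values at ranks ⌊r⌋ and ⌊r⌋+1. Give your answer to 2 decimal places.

Sorted: 44, 44, 45, 55, 71, 74, 79, 87, 98, 98.
n = 10.
r = (60/100)·(10 + 1) = 6.6.
Rank 6 is 74 and rank 7 is 79.
Interpolate: 74 + 0.6·(79 − 74) = 74 + 0.6·5 = 77.

77.00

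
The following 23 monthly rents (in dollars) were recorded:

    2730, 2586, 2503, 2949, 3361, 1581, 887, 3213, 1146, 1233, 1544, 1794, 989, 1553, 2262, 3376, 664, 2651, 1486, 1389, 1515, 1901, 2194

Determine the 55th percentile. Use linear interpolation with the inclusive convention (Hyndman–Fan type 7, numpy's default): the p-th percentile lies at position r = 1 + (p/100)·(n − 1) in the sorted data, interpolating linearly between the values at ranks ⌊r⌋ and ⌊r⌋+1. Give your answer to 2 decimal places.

1930.30

Sorted: 664, 887, 989, 1146, 1233, 1389, 1486, 1515, 1544, 1553, 1581, 1794, 1901, 2194, 2262, 2503, 2586, 2651, 2730, 2949, 3213, 3361, 3376.
n = 23.
r = 1 + (55/100)·(23 − 1) = 1 + 12.1 = 13.1.
Rank 13 is 1901 and rank 14 is 2194.
Interpolate: 1901 + 0.1·(2194 − 1901) = 1901 + 0.1·293 = 1930.3.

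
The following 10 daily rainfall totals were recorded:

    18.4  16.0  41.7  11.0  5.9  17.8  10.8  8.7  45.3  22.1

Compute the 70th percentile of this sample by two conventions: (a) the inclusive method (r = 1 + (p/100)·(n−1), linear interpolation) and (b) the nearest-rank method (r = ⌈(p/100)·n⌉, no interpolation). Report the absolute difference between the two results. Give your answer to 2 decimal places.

Sorted: 5.9, 8.7, 10.8, 11.0, 16.0, 17.8, 18.4, 22.1, 41.7, 45.3.
n = 10.
(a) r = 7.3; between ranks 7 (18.4) and 8 (22.1): 19.51.
(b) the nearest-rank method: rank 7 → 18.4.
|19.51 − 18.4| = 1.11.

1.11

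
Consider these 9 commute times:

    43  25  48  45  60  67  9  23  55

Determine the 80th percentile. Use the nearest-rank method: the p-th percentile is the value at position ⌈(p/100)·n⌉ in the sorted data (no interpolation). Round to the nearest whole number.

60

Sorted: 9, 23, 25, 43, 45, 48, 55, 60, 67.
n = 9.
Position = ⌈80/100 · 9⌉ = ⌈7.2⌉ = 8.
The value at rank 8 is 60.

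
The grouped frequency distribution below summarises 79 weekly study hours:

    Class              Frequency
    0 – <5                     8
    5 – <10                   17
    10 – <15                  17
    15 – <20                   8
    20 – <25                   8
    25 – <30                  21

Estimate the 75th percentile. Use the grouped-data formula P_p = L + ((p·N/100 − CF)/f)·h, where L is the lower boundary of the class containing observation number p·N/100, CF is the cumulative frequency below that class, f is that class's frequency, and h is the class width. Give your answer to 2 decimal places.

25.30

N = 79; target position k = 75/100 · 79 = 59.25.
Cumulative frequencies: 8, 25, 42, 50, 58, 79.
Observation 59.25 falls in the class 25 – <30.
L = 25, CF = 58, f = 21, h = 5.
P75 = 25 + ((59.25 − 58)/21)·5 = 25 + 0.297619 = 25.2976.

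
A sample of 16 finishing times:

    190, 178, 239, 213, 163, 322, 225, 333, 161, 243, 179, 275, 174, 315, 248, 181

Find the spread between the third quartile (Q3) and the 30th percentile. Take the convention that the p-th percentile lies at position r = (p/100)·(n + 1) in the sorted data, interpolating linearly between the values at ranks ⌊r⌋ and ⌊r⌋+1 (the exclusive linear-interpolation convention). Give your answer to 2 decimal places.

Sorted: 161, 163, 174, 178, 179, 181, 190, 213, 225, 239, 243, 248, 275, 315, 322, 333.
n = 16.
P30: r = 5.1; ranks 5–6 are 179, 181; interpolating gives 179.2.
P75: r = 12.75; ranks 12–13 are 248, 275; interpolating gives 268.25.
Difference: 268.25 − 179.2 = 89.05.

89.05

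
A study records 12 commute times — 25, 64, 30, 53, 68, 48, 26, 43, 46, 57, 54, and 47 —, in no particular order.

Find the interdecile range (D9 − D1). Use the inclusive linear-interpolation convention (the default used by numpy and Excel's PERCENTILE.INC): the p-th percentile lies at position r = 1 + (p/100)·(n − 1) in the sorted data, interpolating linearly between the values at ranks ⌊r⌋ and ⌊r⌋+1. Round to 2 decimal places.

Sorted: 25, 26, 30, 43, 46, 47, 48, 53, 54, 57, 64, 68.
n = 12.
P10: r = 2.1; ranks 2–3 are 26, 30; interpolating gives 26.4.
P90: r = 10.9; ranks 10–11 are 57, 64; interpolating gives 63.3.
Difference: 63.3 − 26.4 = 36.9.

36.90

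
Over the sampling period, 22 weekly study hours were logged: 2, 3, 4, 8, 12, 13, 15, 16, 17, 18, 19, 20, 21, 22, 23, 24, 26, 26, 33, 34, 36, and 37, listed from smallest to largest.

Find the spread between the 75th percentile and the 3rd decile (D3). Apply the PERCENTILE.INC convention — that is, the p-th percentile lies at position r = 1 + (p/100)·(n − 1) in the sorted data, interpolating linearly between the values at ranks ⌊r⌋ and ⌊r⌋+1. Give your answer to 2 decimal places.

n = 22.
P30: r = 7.3; ranks 7–8 are 15, 16; interpolating gives 15.3.
P75: r = 16.75; ranks 16–17 are 24, 26; interpolating gives 25.5.
Difference: 25.5 − 15.3 = 10.2.

10.20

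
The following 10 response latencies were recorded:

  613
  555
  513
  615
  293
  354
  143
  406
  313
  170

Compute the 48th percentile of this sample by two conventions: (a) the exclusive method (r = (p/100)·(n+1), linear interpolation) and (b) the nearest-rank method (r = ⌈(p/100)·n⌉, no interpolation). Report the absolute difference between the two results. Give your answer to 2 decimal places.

Sorted: 143, 170, 293, 313, 354, 406, 513, 555, 613, 615.
n = 10.
(a) r = 5.28; between ranks 5 (354) and 6 (406): 368.56.
(b) the nearest-rank method: rank 5 → 354.
|368.56 − 354| = 14.56.

14.56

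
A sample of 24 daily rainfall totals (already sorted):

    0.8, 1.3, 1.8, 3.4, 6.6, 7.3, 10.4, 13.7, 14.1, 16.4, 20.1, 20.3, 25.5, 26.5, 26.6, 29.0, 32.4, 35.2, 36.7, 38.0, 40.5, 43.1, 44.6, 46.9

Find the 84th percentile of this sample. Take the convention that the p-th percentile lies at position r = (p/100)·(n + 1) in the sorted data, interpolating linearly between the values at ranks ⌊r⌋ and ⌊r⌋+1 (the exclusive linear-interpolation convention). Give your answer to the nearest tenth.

n = 24.
r = (84/100)·(24 + 1) = 21.
r is an integer, so P84 is the value at rank 21: 40.5.

40.5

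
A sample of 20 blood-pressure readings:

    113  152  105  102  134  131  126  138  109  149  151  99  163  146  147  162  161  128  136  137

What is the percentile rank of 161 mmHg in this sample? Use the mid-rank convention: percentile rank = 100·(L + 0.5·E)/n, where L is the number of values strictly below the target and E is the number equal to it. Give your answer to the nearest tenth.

87.5

Sorted: 99, 102, 105, 109, 113, 126, 128, 131, 134, 136, 137, 138, 146, 147, 149, 151, 152, 161, 162, 163.
Count below 161: L = 17; count equal: E = 1; n = 20.
Percentile rank = 100·(17 + 0.5·1)/20 = 100·17.5/20 = 87.5.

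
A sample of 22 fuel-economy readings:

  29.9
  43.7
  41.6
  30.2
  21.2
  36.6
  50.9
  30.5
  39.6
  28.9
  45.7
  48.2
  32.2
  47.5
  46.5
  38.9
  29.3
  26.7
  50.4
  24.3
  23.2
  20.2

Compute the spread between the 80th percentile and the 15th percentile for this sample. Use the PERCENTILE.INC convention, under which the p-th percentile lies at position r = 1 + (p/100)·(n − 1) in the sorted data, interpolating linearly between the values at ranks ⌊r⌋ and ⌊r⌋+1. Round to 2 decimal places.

21.68

Sorted: 20.2, 21.2, 23.2, 24.3, 26.7, 28.9, 29.3, 29.9, 30.2, 30.5, 32.2, 36.6, 38.9, 39.6, 41.6, 43.7, 45.7, 46.5, 47.5, 48.2, 50.4, 50.9.
n = 22.
P15: r = 4.15; ranks 4–5 are 24.3, 26.7; interpolating gives 24.66.
P80: r = 17.8; ranks 17–18 are 45.7, 46.5; interpolating gives 46.34.
Difference: 46.34 − 24.66 = 21.68.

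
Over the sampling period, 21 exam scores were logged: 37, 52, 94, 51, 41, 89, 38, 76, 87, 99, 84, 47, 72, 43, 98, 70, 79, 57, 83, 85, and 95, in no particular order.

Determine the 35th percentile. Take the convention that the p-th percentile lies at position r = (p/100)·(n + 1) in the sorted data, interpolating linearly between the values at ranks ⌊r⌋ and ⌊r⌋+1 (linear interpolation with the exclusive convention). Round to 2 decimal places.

55.50

Sorted: 37, 38, 41, 43, 47, 51, 52, 57, 70, 72, 76, 79, 83, 84, 85, 87, 89, 94, 95, 98, 99.
n = 21.
r = (35/100)·(21 + 1) = 7.7.
Rank 7 is 52 and rank 8 is 57.
Interpolate: 52 + 0.7·(57 − 52) = 52 + 0.7·5 = 55.5.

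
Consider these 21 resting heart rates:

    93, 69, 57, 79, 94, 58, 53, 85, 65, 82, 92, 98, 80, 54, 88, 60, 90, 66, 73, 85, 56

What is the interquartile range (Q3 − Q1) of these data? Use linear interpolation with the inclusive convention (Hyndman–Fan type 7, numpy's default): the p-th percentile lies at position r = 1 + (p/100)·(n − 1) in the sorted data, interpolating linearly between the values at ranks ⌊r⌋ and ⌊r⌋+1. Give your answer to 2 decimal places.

28.00

Sorted: 53, 54, 56, 57, 58, 60, 65, 66, 69, 73, 79, 80, 82, 85, 85, 88, 90, 92, 93, 94, 98.
n = 21.
P25: r = 6 (integer) → 60.
P75: r = 16 (integer) → 88.
Difference: 88 − 60 = 28.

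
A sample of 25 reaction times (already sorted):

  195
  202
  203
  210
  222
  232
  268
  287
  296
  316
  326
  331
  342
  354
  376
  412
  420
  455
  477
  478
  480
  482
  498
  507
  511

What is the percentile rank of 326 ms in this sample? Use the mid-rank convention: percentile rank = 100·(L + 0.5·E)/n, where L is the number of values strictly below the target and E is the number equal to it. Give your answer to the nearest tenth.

Count below 326: L = 10; count equal: E = 1; n = 25.
Percentile rank = 100·(10 + 0.5·1)/25 = 100·10.5/25 = 42.

42.0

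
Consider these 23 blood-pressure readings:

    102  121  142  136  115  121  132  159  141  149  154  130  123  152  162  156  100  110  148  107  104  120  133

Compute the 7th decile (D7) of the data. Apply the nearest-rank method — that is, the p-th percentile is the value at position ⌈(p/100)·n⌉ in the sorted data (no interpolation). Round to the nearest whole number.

Sorted: 100, 102, 104, 107, 110, 115, 120, 121, 121, 123, 130, 132, 133, 136, 141, 142, 148, 149, 152, 154, 156, 159, 162.
n = 23.
Position = ⌈70/100 · 23⌉ = ⌈16.1⌉ = 17.
The value at rank 17 is 148.

148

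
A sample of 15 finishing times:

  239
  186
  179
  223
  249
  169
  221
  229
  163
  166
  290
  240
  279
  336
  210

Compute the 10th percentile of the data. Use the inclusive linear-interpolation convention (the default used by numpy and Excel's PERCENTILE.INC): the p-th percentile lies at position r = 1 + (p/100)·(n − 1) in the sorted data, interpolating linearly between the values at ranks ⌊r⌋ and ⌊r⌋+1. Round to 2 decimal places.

Sorted: 163, 166, 169, 179, 186, 210, 221, 223, 229, 239, 240, 249, 279, 290, 336.
n = 15.
r = 1 + (10/100)·(15 − 1) = 1 + 1.4 = 2.4.
Rank 2 is 166 and rank 3 is 169.
Interpolate: 166 + 0.4·(169 − 166) = 166 + 0.4·3 = 167.2.

167.20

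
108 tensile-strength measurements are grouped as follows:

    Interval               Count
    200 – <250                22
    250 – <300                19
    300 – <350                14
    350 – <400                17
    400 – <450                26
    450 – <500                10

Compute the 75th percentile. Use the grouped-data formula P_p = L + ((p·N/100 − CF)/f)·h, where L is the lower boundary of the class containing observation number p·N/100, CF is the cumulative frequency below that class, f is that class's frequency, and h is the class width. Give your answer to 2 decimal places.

N = 108; target position k = 75/100 · 108 = 81.
Cumulative frequencies: 22, 41, 55, 72, 98, 108.
Observation 81 falls in the class 400 – <450.
L = 400, CF = 72, f = 26, h = 50.
P75 = 400 + ((81 − 72)/26)·50 = 400 + 17.3077 = 417.308.

417.31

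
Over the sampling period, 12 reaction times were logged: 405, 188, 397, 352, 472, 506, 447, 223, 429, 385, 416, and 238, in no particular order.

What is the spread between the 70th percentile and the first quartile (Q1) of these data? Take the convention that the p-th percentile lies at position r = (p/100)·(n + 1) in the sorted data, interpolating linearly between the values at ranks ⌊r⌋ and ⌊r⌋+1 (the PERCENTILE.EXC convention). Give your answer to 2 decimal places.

Sorted: 188, 223, 238, 352, 385, 397, 405, 416, 429, 447, 472, 506.
n = 12.
P25: r = 3.25; ranks 3–4 are 238, 352; interpolating gives 266.5.
P70: r = 9.1; ranks 9–10 are 429, 447; interpolating gives 430.8.
Difference: 430.8 − 266.5 = 164.3.

164.30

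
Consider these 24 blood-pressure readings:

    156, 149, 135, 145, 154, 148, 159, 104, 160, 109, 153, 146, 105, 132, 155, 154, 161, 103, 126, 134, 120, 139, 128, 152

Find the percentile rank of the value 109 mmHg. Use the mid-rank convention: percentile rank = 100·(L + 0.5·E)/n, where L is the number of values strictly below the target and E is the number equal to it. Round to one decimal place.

14.6

Sorted: 103, 104, 105, 109, 120, 126, 128, 132, 134, 135, 139, 145, 146, 148, 149, 152, 153, 154, 154, 155, 156, 159, 160, 161.
Count below 109: L = 3; count equal: E = 1; n = 24.
Percentile rank = 100·(3 + 0.5·1)/24 = 100·3.5/24 = 14.58.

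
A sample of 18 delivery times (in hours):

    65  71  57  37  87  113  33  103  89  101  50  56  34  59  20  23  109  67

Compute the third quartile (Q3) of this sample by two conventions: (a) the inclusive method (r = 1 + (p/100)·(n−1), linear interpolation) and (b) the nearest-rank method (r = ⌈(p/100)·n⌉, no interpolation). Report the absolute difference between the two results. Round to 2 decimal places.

Sorted: 20, 23, 33, 34, 37, 50, 56, 57, 59, 65, 67, 71, 87, 89, 101, 103, 109, 113.
n = 18.
(a) r = 13.75; between ranks 13 (87) and 14 (89): 88.5.
(b) the nearest-rank method: rank 14 → 89.
|88.5 − 89| = 0.5.

0.50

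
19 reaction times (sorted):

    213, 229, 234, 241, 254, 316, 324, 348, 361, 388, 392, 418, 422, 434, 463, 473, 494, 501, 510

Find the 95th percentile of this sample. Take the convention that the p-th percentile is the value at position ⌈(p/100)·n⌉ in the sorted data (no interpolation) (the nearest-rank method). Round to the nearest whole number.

n = 19.
Position = ⌈95/100 · 19⌉ = ⌈18.05⌉ = 19.
The value at rank 19 is 510.

510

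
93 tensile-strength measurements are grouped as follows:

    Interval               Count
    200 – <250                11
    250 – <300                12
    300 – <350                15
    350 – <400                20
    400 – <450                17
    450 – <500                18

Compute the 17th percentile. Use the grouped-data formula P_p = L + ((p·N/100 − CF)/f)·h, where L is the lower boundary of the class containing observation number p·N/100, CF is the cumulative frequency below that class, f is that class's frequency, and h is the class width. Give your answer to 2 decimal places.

270.04

N = 93; target position k = 17/100 · 93 = 15.81.
Cumulative frequencies: 11, 23, 38, 58, 75, 93.
Observation 15.81 falls in the class 250 – <300.
L = 250, CF = 11, f = 12, h = 50.
P17 = 250 + ((15.81 − 11)/12)·50 = 250 + 20.0417 = 270.042.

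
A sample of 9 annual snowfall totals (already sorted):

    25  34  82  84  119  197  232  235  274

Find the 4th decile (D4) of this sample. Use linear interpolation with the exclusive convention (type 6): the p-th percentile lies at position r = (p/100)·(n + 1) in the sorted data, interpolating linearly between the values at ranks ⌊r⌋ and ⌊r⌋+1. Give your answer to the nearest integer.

84

n = 9.
r = (40/100)·(9 + 1) = 4.
r is an integer, so P40 is the value at rank 4: 84.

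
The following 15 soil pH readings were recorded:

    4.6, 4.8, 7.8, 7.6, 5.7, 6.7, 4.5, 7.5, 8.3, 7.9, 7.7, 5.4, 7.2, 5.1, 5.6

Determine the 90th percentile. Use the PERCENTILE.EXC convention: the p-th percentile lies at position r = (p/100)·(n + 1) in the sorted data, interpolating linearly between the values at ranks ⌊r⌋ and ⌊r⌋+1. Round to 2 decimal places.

8.06

Sorted: 4.5, 4.6, 4.8, 5.1, 5.4, 5.6, 5.7, 6.7, 7.2, 7.5, 7.6, 7.7, 7.8, 7.9, 8.3.
n = 15.
r = (90/100)·(15 + 1) = 14.4.
Rank 14 is 7.9 and rank 15 is 8.3.
Interpolate: 7.9 + 0.4·(8.3 − 7.9) = 7.9 + 0.4·0.4 = 8.06.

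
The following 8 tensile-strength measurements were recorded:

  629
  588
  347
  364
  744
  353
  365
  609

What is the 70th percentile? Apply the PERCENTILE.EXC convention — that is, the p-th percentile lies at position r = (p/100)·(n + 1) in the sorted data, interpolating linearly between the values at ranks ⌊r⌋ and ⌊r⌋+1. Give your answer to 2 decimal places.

Sorted: 347, 353, 364, 365, 588, 609, 629, 744.
n = 8.
r = (70/100)·(8 + 1) = 6.3.
Rank 6 is 609 and rank 7 is 629.
Interpolate: 609 + 0.3·(629 − 609) = 609 + 0.3·20 = 615.

615.00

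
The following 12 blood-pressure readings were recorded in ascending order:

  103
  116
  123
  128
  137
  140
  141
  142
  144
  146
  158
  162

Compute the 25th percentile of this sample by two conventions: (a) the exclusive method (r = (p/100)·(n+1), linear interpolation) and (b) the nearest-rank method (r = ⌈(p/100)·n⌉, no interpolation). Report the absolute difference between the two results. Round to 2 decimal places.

n = 12.
(a) r = 3.25; between ranks 3 (123) and 4 (128): 124.25.
(b) the nearest-rank method: rank 3 → 123.
|124.25 − 123| = 1.25.

1.25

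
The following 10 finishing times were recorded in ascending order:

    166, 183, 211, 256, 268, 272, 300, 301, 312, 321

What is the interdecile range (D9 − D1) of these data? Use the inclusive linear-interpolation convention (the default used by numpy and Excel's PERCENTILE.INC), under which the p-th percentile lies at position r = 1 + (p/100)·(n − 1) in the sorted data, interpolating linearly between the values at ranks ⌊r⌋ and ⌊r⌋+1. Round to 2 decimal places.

n = 10.
P10: r = 1.9; ranks 1–2 are 166, 183; interpolating gives 181.3.
P90: r = 9.1; ranks 9–10 are 312, 321; interpolating gives 312.9.
Difference: 312.9 − 181.3 = 131.6.

131.60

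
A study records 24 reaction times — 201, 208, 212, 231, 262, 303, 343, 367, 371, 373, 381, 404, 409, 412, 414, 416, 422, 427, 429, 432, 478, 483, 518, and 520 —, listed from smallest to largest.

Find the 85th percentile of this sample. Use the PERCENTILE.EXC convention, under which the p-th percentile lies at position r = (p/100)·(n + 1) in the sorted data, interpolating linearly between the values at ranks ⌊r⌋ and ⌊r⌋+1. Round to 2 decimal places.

n = 24.
r = (85/100)·(24 + 1) = 21.25.
Rank 21 is 478 and rank 22 is 483.
Interpolate: 478 + 0.25·(483 − 478) = 478 + 0.25·5 = 479.25.

479.25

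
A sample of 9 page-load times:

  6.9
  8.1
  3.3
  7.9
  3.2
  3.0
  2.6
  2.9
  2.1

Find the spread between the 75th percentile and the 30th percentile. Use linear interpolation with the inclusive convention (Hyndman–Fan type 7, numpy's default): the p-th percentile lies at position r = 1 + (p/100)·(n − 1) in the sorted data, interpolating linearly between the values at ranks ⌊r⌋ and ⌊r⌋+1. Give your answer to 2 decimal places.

Sorted: 2.1, 2.6, 2.9, 3.0, 3.2, 3.3, 6.9, 7.9, 8.1.
n = 9.
P30: r = 3.4; ranks 3–4 are 2.9, 3.0; interpolating gives 2.94.
P75: r = 7 (integer) → 6.9.
Difference: 6.9 − 2.94 = 3.96.

3.96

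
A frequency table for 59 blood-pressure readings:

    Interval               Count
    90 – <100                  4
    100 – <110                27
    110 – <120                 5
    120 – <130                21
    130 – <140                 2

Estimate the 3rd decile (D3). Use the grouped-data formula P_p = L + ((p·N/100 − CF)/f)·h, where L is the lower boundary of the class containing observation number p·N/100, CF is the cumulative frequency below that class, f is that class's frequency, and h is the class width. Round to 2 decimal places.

N = 59; target position k = 30/100 · 59 = 17.7.
Cumulative frequencies: 4, 31, 36, 57, 59.
Observation 17.7 falls in the class 100 – <110.
L = 100, CF = 4, f = 27, h = 10.
P30 = 100 + ((17.7 − 4)/27)·10 = 100 + 5.07407 = 105.074.

105.07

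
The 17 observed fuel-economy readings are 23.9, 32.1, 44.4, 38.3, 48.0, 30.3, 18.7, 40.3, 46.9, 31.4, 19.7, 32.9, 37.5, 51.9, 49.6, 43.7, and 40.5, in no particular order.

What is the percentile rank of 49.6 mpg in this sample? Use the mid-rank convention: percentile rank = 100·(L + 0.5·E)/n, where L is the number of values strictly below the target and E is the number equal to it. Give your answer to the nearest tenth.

91.2

Sorted: 18.7, 19.7, 23.9, 30.3, 31.4, 32.1, 32.9, 37.5, 38.3, 40.3, 40.5, 43.7, 44.4, 46.9, 48.0, 49.6, 51.9.
Count below 49.6: L = 15; count equal: E = 1; n = 17.
Percentile rank = 100·(15 + 0.5·1)/17 = 100·15.5/17 = 91.18.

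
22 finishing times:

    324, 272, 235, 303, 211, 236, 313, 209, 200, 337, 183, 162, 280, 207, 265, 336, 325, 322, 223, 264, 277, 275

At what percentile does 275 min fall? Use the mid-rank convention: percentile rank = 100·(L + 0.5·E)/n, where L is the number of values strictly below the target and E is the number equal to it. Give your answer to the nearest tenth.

Sorted: 162, 183, 200, 207, 209, 211, 223, 235, 236, 264, 265, 272, 275, 277, 280, 303, 313, 322, 324, 325, 336, 337.
Count below 275: L = 12; count equal: E = 1; n = 22.
Percentile rank = 100·(12 + 0.5·1)/22 = 100·12.5/22 = 56.82.

56.8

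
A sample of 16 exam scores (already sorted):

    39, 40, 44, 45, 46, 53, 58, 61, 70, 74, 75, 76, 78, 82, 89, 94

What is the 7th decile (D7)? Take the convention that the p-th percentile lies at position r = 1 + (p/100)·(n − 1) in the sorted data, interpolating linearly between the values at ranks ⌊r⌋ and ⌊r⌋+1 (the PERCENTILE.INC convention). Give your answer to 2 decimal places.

75.50

n = 16.
r = 1 + (70/100)·(16 − 1) = 1 + 10.5 = 11.5.
Rank 11 is 75 and rank 12 is 76.
Interpolate: 75 + 0.5·(76 − 75) = 75 + 0.5·1 = 75.5.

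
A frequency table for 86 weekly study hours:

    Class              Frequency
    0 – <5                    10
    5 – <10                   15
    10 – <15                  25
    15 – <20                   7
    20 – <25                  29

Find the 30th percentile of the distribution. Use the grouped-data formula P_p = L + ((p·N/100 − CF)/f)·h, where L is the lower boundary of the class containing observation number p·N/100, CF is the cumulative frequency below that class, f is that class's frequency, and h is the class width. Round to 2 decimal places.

10.16

N = 86; target position k = 30/100 · 86 = 25.8.
Cumulative frequencies: 10, 25, 50, 57, 86.
Observation 25.8 falls in the class 10 – <15.
L = 10, CF = 25, f = 25, h = 5.
P30 = 10 + ((25.8 − 25)/25)·5 = 10 + 0.16 = 10.16.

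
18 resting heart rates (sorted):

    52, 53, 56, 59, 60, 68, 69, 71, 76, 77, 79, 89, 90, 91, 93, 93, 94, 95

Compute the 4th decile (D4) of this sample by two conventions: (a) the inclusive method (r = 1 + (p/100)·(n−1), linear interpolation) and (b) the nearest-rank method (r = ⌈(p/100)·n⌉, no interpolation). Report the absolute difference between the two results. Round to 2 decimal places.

n = 18.
(a) r = 7.8; between ranks 7 (69) and 8 (71): 70.6.
(b) the nearest-rank method: rank 8 → 71.
|70.6 − 71| = 0.4.

0.40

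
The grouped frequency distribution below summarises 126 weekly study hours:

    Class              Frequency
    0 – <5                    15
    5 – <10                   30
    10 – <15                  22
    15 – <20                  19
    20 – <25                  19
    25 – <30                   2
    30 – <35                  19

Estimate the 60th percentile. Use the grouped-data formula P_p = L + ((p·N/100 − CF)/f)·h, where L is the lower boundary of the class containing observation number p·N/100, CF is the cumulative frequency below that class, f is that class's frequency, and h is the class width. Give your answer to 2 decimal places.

17.26

N = 126; target position k = 60/100 · 126 = 75.6.
Cumulative frequencies: 15, 45, 67, 86, 105, 107, 126.
Observation 75.6 falls in the class 15 – <20.
L = 15, CF = 67, f = 19, h = 5.
P60 = 15 + ((75.6 − 67)/19)·5 = 15 + 2.26316 = 17.2632.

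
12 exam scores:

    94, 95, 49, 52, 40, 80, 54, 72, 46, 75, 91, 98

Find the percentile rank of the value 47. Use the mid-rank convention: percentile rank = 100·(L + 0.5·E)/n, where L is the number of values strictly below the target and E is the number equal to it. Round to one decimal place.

Sorted: 40, 46, 49, 52, 54, 72, 75, 80, 91, 94, 95, 98.
Count below 47: L = 2; count equal: E = 0; n = 12.
Percentile rank = 100·(2 + 0.5·0)/12 = 100·2/12 = 16.67.

16.7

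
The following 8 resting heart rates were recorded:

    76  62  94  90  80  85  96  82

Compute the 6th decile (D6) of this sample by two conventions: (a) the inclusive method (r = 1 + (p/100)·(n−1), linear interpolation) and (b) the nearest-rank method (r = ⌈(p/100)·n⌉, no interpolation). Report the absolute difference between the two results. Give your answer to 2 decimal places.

Sorted: 62, 76, 80, 82, 85, 90, 94, 96.
n = 8.
(a) r = 5.2; between ranks 5 (85) and 6 (90): 86.
(b) the nearest-rank method: rank 5 → 85.
|86 − 85| = 1.

1.00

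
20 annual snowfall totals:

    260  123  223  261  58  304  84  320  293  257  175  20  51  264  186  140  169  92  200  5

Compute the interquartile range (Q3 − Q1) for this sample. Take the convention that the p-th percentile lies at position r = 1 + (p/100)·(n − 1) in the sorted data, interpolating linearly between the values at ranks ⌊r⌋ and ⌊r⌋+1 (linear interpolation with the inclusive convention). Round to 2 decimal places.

170.25

Sorted: 5, 20, 51, 58, 84, 92, 123, 140, 169, 175, 186, 200, 223, 257, 260, 261, 264, 293, 304, 320.
n = 20.
P25: r = 5.75; ranks 5–6 are 84, 92; interpolating gives 90.
P75: r = 15.25; ranks 15–16 are 260, 261; interpolating gives 260.25.
Difference: 260.25 − 90 = 170.25.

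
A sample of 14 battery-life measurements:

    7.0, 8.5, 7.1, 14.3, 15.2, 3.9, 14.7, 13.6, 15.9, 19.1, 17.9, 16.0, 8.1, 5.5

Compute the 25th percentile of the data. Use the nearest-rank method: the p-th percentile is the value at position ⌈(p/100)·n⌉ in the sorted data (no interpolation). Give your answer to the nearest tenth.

Sorted: 3.9, 5.5, 7.0, 7.1, 8.1, 8.5, 13.6, 14.3, 14.7, 15.2, 15.9, 16.0, 17.9, 19.1.
n = 14.
Position = ⌈25/100 · 14⌉ = ⌈3.5⌉ = 4.
The value at rank 4 is 7.1.

7.1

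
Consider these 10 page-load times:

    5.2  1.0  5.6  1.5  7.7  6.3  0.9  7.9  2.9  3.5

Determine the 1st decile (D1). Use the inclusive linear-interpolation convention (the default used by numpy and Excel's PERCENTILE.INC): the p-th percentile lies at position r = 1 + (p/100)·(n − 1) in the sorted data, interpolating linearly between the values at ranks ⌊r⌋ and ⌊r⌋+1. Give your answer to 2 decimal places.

Sorted: 0.9, 1.0, 1.5, 2.9, 3.5, 5.2, 5.6, 6.3, 7.7, 7.9.
n = 10.
r = 1 + (10/100)·(10 − 1) = 1 + 0.9 = 1.9.
Rank 1 is 0.9 and rank 2 is 1.0.
Interpolate: 0.9 + 0.9·(1.0 − 0.9) = 0.9 + 0.9·0.1 = 0.99.

0.99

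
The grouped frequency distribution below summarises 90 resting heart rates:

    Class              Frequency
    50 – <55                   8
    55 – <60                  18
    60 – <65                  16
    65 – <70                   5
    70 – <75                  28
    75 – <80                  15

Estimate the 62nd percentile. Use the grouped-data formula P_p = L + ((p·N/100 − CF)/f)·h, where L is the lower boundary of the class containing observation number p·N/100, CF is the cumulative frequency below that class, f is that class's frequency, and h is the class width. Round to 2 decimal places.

N = 90; target position k = 62/100 · 90 = 55.8.
Cumulative frequencies: 8, 26, 42, 47, 75, 90.
Observation 55.8 falls in the class 70 – <75.
L = 70, CF = 47, f = 28, h = 5.
P62 = 70 + ((55.8 − 47)/28)·5 = 70 + 1.57143 = 71.5714.

71.57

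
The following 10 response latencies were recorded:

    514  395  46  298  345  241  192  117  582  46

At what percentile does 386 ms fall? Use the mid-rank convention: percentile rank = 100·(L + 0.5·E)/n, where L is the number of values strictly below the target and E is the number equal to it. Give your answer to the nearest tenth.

Sorted: 46, 46, 117, 192, 241, 298, 345, 395, 514, 582.
Count below 386: L = 7; count equal: E = 0; n = 10.
Percentile rank = 100·(7 + 0.5·0)/10 = 100·7/10 = 70.

70.0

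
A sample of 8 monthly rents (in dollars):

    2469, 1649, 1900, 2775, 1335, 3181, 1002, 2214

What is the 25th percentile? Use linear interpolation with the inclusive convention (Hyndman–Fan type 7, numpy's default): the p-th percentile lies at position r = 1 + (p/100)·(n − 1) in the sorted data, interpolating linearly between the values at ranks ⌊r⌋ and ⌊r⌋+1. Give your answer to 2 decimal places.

Sorted: 1002, 1335, 1649, 1900, 2214, 2469, 2775, 3181.
n = 8.
r = 1 + (25/100)·(8 − 1) = 1 + 1.75 = 2.75.
Rank 2 is 1335 and rank 3 is 1649.
Interpolate: 1335 + 0.75·(1649 − 1335) = 1335 + 0.75·314 = 1570.5.

1570.50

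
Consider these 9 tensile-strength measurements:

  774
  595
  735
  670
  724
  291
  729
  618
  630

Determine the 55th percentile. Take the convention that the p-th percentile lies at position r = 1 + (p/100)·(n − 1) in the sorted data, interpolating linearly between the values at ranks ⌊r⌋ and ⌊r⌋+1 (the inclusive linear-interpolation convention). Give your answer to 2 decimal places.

Sorted: 291, 595, 618, 630, 670, 724, 729, 735, 774.
n = 9.
r = 1 + (55/100)·(9 − 1) = 1 + 4.4 = 5.4.
Rank 5 is 670 and rank 6 is 724.
Interpolate: 670 + 0.4·(724 − 670) = 670 + 0.4·54 = 691.6.

691.60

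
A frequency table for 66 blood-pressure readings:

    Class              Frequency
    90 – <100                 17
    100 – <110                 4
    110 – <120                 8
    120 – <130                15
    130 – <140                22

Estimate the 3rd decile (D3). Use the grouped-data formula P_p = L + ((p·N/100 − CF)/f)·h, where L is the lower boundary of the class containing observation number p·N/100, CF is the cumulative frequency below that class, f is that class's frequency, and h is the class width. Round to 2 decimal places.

107.00

N = 66; target position k = 30/100 · 66 = 19.8.
Cumulative frequencies: 17, 21, 29, 44, 66.
Observation 19.8 falls in the class 100 – <110.
L = 100, CF = 17, f = 4, h = 10.
P30 = 100 + ((19.8 − 17)/4)·10 = 100 + 7 = 107.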